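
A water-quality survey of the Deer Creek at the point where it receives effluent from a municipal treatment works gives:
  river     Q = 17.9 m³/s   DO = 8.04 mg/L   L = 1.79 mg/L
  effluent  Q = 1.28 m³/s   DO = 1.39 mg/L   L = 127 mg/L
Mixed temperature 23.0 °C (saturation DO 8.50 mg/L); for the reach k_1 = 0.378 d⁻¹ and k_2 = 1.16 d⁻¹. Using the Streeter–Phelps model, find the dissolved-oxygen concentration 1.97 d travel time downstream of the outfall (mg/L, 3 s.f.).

Mixed DO = (17.9×8.04 + 1.28×1.39)/(17.9+1.28) = 145.7/19.18 = 7.596 mg/L.
Mixed L₀ = (17.9×1.79 + 1.28×127)/(19.18) = 194.6/19.18 = 10.15 mg/L.
Initial deficit D₀ = C_s − DO₀ = 8.50 − 7.596 = 0.9038 mg/L.
D(1.97) = [0.378×10.15/(1.16−0.378)](e^(−0.378×1.97) − e^(−1.16×1.97)) + 0.9038 e^(−1.16×1.97)
= 4.904 × (0.4749 − 0.1018) + 0.9038 × 0.1018 = 1.922 mg/L.
DO = 8.50 − 1.922 = 6.578 mg/L.

DO ≈ 6.58 mg/L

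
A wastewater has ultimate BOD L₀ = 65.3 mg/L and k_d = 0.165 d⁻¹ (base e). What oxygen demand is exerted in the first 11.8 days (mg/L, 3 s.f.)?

y ≈ 56.0 mg/L

y_t = L₀(1 − e^(−k_d t)) = 65.3 × (1 − e^(−0.165×11.8))
= 65.3 × (1 − 0.1427) = 65.3 × 0.8573 = 55.98 mg/L.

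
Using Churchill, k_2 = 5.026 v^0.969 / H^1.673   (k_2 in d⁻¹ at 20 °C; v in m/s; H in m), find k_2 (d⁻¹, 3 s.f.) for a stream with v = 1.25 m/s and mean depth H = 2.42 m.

k_2 = 5.026 × 1.25^0.969 / 2.42^1.673 = 5.026 × 1.241 / 4.387 = 1.422 d⁻¹.

k_2 ≈ 1.42 d⁻¹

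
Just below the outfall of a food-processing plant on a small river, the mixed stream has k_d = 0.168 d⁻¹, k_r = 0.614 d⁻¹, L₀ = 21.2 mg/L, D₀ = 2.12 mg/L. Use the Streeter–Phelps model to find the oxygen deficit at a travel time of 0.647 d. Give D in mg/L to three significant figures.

D ≈ 3.22 mg/L

k_d L₀/(k_r−k_d) = 0.168×21.2/(0.614−0.168) = 3.562/0.4460 = 7.986 mg/L.
e^(−k_d t) = e^(−0.168×0.6470) = 0.8970; e^(−k_r t) = e^(−0.614×0.6470) = 0.6722.
D = 7.986 × (0.8970 − 0.6722) + 2.12 × 0.6722 = 1.796 + 1.425 = 3.220 mg/L.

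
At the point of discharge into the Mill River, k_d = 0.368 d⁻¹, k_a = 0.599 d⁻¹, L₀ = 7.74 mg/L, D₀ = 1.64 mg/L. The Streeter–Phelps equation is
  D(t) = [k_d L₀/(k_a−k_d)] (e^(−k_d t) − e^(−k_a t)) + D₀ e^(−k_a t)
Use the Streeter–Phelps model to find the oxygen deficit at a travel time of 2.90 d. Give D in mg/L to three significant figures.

k_d L₀/(k_a−k_d) = 0.368×7.74/(0.599−0.368) = 2.848/0.2310 = 12.33 mg/L.
e^(−k_d t) = e^(−0.368×2.900) = 0.3440; e^(−k_a t) = e^(−0.599×2.900) = 0.1760.
D = 12.33 × (0.3440 − 0.1760) + 1.64 × 0.1760 = 2.071 + 0.2887 = 2.359 mg/L.

D ≈ 2.36 mg/L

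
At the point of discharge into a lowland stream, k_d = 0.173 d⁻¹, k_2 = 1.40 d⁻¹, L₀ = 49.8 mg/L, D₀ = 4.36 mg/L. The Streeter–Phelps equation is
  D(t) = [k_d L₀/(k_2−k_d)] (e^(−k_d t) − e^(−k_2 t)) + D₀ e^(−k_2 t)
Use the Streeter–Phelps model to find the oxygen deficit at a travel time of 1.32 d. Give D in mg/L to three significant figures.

D ≈ 5.17 mg/L

k_d L₀/(k_2−k_d) = 0.173×49.8/(1.40−0.173) = 8.615/1.227 = 7.022 mg/L.
e^(−k_d t) = e^(−0.173×1.320) = 0.7958; e^(−k_2 t) = e^(−1.40×1.320) = 0.1576.
D = 7.022 × (0.7958 − 0.1576) + 4.36 × 0.1576 = 4.482 + 0.6869 = 5.169 mg/L.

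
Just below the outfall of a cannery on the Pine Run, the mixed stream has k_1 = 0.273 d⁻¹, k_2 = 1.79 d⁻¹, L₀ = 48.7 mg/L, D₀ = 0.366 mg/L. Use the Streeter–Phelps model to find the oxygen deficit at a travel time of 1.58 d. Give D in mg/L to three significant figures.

k_1 L₀/(k_2−k_1) = 0.273×48.7/(1.79−0.273) = 13.30/1.517 = 8.764 mg/L.
e^(−k_1 t) = e^(−0.273×1.580) = 0.6496; e^(−k_2 t) = e^(−1.79×1.580) = 0.05912.
D = 8.764 × (0.6496 − 0.05912) + 0.366 × 0.05912 = 5.175 + 0.02164 = 5.197 mg/L.

D ≈ 5.20 mg/L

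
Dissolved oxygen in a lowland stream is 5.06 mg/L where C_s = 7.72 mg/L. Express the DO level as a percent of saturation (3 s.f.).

% saturation = C/C_s × 100 = 5.06/7.72 × 100 = 65.5 %.

65.5 % saturation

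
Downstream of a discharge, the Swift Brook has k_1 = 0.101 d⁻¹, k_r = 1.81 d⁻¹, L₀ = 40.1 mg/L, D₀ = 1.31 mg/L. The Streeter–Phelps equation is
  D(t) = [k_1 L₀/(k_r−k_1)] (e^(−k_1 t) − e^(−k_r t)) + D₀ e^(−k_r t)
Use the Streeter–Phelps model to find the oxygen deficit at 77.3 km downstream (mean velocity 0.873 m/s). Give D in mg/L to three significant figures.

Travel time t = x/v = 77.3 km / (0.873 m/s) = 77300 m / 0.873 m/s = 88550 s = 1.025 d.
k_1 L₀/(k_r−k_1) = 0.101×40.1/(1.81−0.101) = 4.050/1.709 = 2.370 mg/L.
e^(−k_1 t) = e^(−0.101×1.025) = 0.9017; e^(−k_r t) = e^(−1.81×1.025) = 0.1565.
D = 2.370 × (0.9017 − 0.1565) + 1.31 × 0.1565 = 1.766 + 0.2050 = 1.971 mg/L.

D ≈ 1.97 mg/L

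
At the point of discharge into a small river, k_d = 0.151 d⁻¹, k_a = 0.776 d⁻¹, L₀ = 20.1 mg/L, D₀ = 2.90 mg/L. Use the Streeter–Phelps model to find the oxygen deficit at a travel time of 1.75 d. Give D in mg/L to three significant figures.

k_d L₀/(k_a−k_d) = 0.151×20.1/(0.776−0.151) = 3.035/0.6250 = 4.856 mg/L.
e^(−k_d t) = e^(−0.151×1.750) = 0.7678; e^(−k_a t) = e^(−0.776×1.750) = 0.2572.
D = 4.856 × (0.7678 − 0.2572) + 2.90 × 0.2572 = 2.480 + 0.7458 = 3.225 mg/L.

D ≈ 3.23 mg/L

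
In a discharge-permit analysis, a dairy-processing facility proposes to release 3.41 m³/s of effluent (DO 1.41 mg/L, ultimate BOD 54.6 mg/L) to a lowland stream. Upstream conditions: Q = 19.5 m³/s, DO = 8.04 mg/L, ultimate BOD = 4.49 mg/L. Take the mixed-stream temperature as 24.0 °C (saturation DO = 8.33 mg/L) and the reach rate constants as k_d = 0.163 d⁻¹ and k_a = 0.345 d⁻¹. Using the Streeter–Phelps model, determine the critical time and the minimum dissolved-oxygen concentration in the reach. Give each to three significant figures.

Mixed DO = (19.5×8.04 + 3.41×1.41)/(19.5+3.41) = 161.6/22.91 = 7.053 mg/L.
Mixed L₀ = (19.5×4.49 + 3.41×54.6)/(22.91) = 273.7/22.91 = 11.95 mg/L.
Initial deficit D₀ = C_s − DO₀ = 8.33 − 7.053 = 1.277 mg/L.
t_c = (1/0.1820) ln[(0.345/0.163)(1 − 1.277×0.1820/(0.163×11.95))] = 5.495 × ln(1.864) = 3.422 d.
D_c = (0.163/0.345) × 11.95 × e^(−0.163×3.422) = 0.4725 × 11.95 × 0.5725 = 3.232 mg/L.
Minimum DO = 8.33 − 3.232 = 5.098 mg/L.

t_c ≈ 3.42 d; minimum DO ≈ 5.10 mg/L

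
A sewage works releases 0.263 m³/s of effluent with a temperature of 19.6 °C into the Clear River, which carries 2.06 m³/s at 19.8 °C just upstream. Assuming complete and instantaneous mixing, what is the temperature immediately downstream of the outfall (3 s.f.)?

19.8 °C

Flow-weighted mixing: C = (Q_r C_r + Q_w C_w)/(Q_r + Q_w)
= (2.06×19.8 + 0.263×19.6)/(2.06 + 0.263) = 45.94/2.323 = 19.78 °C.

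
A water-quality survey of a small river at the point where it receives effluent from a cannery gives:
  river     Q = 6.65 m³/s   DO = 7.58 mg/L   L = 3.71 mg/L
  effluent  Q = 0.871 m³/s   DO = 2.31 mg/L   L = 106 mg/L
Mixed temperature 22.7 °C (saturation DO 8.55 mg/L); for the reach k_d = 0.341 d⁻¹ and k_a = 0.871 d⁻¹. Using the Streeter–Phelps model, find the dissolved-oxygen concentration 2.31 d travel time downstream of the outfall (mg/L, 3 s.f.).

DO ≈ 5.12 mg/L

Mixed DO = (6.65×7.58 + 0.871×2.31)/(6.65+0.871) = 52.42/7.521 = 6.970 mg/L.
Mixed L₀ = (6.65×3.71 + 0.871×106)/(7.521) = 117.0/7.521 = 15.56 mg/L.
Initial deficit D₀ = C_s − DO₀ = 8.55 − 6.970 = 1.580 mg/L.
D(2.31) = [0.341×15.56/(0.871−0.341)](e^(−0.341×2.31) − e^(−0.871×2.31)) + 1.580 e^(−0.871×2.31)
= 10.01 × (0.4549 − 0.1337) + 1.580 × 0.1337 = 3.426 mg/L.
DO = 8.55 − 3.426 = 5.124 mg/L.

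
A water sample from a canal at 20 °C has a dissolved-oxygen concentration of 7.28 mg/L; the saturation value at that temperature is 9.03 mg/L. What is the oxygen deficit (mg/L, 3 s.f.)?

D ≈ 1.75 mg/L

D = C_s − C = 9.03 − 7.28 = 1.75 mg/L.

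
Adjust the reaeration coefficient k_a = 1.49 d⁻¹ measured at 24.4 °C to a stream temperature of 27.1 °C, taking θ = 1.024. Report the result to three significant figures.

k_a ≈ 1.59 d⁻¹

k_a(T₂) = k_a(T₁) · θ^(T₂−T₁) = 1.49 × 1.024^(27.1−24.4)
= 1.49 × 1.024^2.70 = 1.49 × 1.066 = 1.589 d⁻¹.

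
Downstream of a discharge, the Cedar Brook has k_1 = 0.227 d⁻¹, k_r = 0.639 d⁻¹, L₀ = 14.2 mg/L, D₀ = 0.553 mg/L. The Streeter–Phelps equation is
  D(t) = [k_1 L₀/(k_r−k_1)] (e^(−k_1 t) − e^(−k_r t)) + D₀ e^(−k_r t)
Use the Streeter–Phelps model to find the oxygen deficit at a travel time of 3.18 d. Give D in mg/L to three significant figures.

k_1 L₀/(k_r−k_1) = 0.227×14.2/(0.639−0.227) = 3.223/0.4120 = 7.824 mg/L.
e^(−k_1 t) = e^(−0.227×3.180) = 0.4858; e^(−k_r t) = e^(−0.639×3.180) = 0.1311.
D = 7.824 × (0.4858 − 0.1311) + 0.553 × 0.1311 = 2.776 + 0.07248 = 2.848 mg/L.

D ≈ 2.85 mg/L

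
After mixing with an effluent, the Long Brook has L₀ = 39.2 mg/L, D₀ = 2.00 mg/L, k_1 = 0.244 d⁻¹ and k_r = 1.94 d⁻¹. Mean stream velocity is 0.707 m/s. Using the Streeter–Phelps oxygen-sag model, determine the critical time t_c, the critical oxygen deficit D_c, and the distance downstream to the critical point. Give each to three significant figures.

t_c ≈ 0.964 d; D_c ≈ 3.90 mg/L; x_c ≈ 58.9 km

At the critical point dD/dt = 0, so k_1 L₀ e^(−k_1 t) = k_r D. Substituting D(t) from the Streeter–Phelps equation and solving for t gives
t_c = ln[(k_r/k_1)(1 − D₀(k_r−k_1)/(k_1 L₀))] / (k_r−k_1).
Here k_r−k_1 = 1.696 d⁻¹ and 1 − D₀(k_r−k_1)/(k_1 L₀) = 1 − 2.00×1.696/(0.244×39.2) = 0.6454, so
t_c = ln(7.951 × 0.6454) / 1.696 = 1.635 / 1.696 = 0.9642 d.
L(t_c) = L₀ e^(−k_1 t_c) = 39.2 × 0.7904 = 30.98 mg/L, and at the critical point k_r D_c = k_1 L, so D_c = (0.244/1.94) × 30.98 = 3.897 mg/L.
x_c = v t_c = 0.707 m/s × 0.9642 d × 86400 s/d = 58900 m ≈ 58.9 km.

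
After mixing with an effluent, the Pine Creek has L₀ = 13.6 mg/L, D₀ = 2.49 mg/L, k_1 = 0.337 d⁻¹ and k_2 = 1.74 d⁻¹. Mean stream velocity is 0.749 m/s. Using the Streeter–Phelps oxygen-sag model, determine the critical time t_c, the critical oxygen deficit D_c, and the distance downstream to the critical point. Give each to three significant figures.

t_c = [1/(k_2−k_1)] ln[(k_2/k_1)(1 − D₀(k_2−k_1)/(k_1 L₀))]
= [1/(1.74−0.337)] ln[(1.74/0.337)(1 − 2.49×1.403/(0.337×13.6))]
= (1/1.403) ln[5.163 × 0.2378] = 0.7128 × ln(1.228) = 0.7128 × 0.2051 = 0.1462 d.
D_c = (k_1/k_2) L₀ e^(−k_1 t_c) = (0.337/1.74) × 13.6 × e^(−0.337×0.1462) = 0.1937 × 13.6 × 0.9519 = 2.507 mg/L.
x_c = v t_c = 0.749 m/s × 0.1462 d × 86400 s/d = 9460 m ≈ 9.46 km.

t_c ≈ 0.146 d; D_c ≈ 2.51 mg/L; x_c ≈ 9.46 km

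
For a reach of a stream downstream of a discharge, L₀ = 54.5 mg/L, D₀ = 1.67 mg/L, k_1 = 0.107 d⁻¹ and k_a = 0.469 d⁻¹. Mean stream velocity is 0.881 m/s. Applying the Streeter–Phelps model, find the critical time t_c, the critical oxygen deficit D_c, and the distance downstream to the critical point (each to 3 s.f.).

With k_a/k_1 = 4.383 and 1 − D₀(k_a−k_1)/(k_1 L₀) = 0.8963,
t_c = ln(4.383 × 0.8963) / (0.469 − 0.107) = ln(3.929) / 0.3620 = 1.368/0.3620 = 3.780 d.
D_c = (k_1/k_a) L₀ e^(−k_1 t_c) = (0.107/0.469) × 54.5 × e^(−0.107×3.780) = 0.2281 × 54.5 × 0.6673 = 8.298 mg/L.
x_c = v t_c = 0.881 m/s × 3.780 d × 86400 s/d = 287700 m ≈ 288 km.

t_c ≈ 3.78 d; D_c ≈ 8.30 mg/L; x_c ≈ 288 km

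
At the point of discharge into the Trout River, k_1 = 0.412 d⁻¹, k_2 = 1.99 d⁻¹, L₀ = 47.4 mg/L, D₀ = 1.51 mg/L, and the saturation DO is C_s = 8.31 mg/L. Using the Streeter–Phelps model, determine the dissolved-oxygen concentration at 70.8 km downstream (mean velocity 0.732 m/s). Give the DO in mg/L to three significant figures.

Travel time t = x/v = 70.8 km / (0.732 m/s) = 70800 m / 0.732 m/s = 96720 s = 1.119 d.
k_1 L₀/(k_2−k_1) = 0.412×47.4/(1.99−0.412) = 19.53/1.578 = 12.38 mg/L.
e^(−k_1 t) = e^(−0.412×1.119) = 0.6305; e^(−k_2 t) = e^(−1.99×1.119) = 0.1078.
D = 12.38 × (0.6305 − 0.1078) + 1.51 × 0.1078 = 6.469 + 0.1627 = 6.632 mg/L.
DO = C_s − D = 8.31 − 6.632 = 1.678 mg/L.

DO ≈ 1.68 mg/L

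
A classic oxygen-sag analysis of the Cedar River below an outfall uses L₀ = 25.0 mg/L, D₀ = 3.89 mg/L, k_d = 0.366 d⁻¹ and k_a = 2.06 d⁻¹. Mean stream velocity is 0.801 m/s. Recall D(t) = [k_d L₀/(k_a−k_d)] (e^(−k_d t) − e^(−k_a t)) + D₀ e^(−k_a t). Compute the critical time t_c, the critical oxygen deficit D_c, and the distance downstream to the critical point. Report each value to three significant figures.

At the critical point dD/dt = 0, so k_d L₀ e^(−k_d t) = k_a D. Substituting D(t) from the Streeter–Phelps equation and solving for t gives
t_c = ln[(k_a/k_d)(1 − D₀(k_a−k_d)/(k_d L₀))] / (k_a−k_d).
Here k_a−k_d = 1.694 d⁻¹ and 1 − D₀(k_a−k_d)/(k_d L₀) = 1 − 3.89×1.694/(0.366×25.0) = 0.2798, so
t_c = ln(5.628 × 0.2798) / 1.694 = 0.4542 / 1.694 = 0.2681 d.
L(t_c) = L₀ e^(−k_d t_c) = 25.0 × 0.9065 = 22.66 mg/L, and at the critical point k_a D_c = k_d L, so D_c = (0.366/2.06) × 22.66 = 4.027 mg/L.
x_c = v t_c = 0.801 m/s × 0.2681 d × 86400 s/d = 18560 m ≈ 18.6 km.

t_c ≈ 0.268 d; D_c ≈ 4.03 mg/L; x_c ≈ 18.6 km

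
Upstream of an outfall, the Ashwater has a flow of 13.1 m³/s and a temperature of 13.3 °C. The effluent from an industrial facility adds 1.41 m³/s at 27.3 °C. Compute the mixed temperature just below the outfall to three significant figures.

Flow-weighted mixing: C = (Q_r C_r + Q_w C_w)/(Q_r + Q_w)
= (13.1×13.3 + 1.41×27.3)/(13.1 + 1.41) = 212.7/14.51 = 14.66 °C.

14.7 °C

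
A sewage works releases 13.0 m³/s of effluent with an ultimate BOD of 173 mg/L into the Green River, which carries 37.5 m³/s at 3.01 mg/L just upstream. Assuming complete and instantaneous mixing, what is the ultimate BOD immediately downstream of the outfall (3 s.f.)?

Flow-weighted mixing: C = (Q_r C_r + Q_w C_w)/(Q_r + Q_w)
= (37.5×3.01 + 13.0×173)/(37.5 + 13.0) = 2362/50.50 = 46.77 mg/L.

46.8 mg/L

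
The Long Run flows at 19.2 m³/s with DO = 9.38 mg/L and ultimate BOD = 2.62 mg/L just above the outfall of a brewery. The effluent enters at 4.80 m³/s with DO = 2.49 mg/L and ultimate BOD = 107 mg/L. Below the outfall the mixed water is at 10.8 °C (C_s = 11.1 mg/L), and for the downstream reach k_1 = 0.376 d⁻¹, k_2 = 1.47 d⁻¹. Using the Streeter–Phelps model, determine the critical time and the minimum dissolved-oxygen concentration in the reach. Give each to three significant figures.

t_c ≈ 0.804 d; minimum DO ≈ 6.66 mg/L

Mixed DO = (19.2×9.38 + 4.80×2.49)/(19.2+4.80) = 192.0/24.00 = 8.002 mg/L.
Mixed L₀ = (19.2×2.62 + 4.80×107)/(24.00) = 563.9/24.00 = 23.50 mg/L.
Initial deficit D₀ = C_s − DO₀ = 11.1 − 8.002 = 3.098 mg/L.
t_c = (1/1.094) ln[(1.47/0.376)(1 − 3.098×1.094/(0.376×23.50))] = 0.9141 × ln(2.410) = 0.8039 d.
D_c = (0.376/1.47) × 23.50 × e^(−0.376×0.8039) = 0.2558 × 23.50 × 0.7391 = 4.442 mg/L.
Minimum DO = 11.1 − 4.442 = 6.658 mg/L.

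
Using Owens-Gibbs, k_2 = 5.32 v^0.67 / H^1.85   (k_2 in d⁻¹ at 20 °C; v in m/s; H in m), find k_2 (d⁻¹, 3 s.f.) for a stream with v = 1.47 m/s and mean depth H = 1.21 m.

k_2 = 5.32 × 1.47^0.67 / 1.21^1.85 = 5.32 × 1.295 / 1.423 = 4.840 d⁻¹.

k_2 ≈ 4.84 d⁻¹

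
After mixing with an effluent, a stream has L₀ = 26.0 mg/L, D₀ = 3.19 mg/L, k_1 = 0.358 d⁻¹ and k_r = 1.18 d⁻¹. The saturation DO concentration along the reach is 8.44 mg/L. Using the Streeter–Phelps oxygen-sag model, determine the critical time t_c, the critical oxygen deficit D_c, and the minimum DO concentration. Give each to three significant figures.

t_c ≈ 1.05 d; D_c ≈ 5.42 mg/L; min DO ≈ 3.02 mg/L

With k_r/k_1 = 3.296 and 1 − D₀(k_r−k_1)/(k_1 L₀) = 0.7183,
t_c = ln(3.296 × 0.7183) / (1.18 − 0.358) = ln(2.368) / 0.8220 = 0.8619/0.8220 = 1.048 d.
D_c = (k_1/k_r) L₀ e^(−k_1 t_c) = (0.358/1.18) × 26.0 × e^(−0.358×1.048) = 0.3034 × 26.0 × 0.6870 = 5.420 mg/L.
Minimum DO = C_s − D_c = 8.44 − 5.420 = 3.020 mg/L.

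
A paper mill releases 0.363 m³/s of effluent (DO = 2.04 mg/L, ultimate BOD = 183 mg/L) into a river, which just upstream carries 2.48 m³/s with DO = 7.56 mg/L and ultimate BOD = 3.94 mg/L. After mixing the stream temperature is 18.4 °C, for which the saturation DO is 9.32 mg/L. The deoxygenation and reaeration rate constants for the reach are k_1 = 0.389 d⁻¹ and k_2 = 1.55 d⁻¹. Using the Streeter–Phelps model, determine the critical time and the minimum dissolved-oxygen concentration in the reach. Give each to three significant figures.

t_c ≈ 0.914 d; minimum DO ≈ 4.61 mg/L

Mixed DO = (2.48×7.56 + 0.363×2.04)/(2.48+0.363) = 19.49/2.843 = 6.855 mg/L.
Mixed L₀ = (2.48×3.94 + 0.363×183)/(2.843) = 76.20/2.843 = 26.80 mg/L.
Initial deficit D₀ = C_s − DO₀ = 9.32 − 6.855 = 2.465 mg/L.
t_c = (1/1.161) ln[(1.55/0.389)(1 − 2.465×1.161/(0.389×26.80))] = 0.8613 × ln(2.891) = 0.9144 d.
D_c = (0.389/1.55) × 26.80 × e^(−0.389×0.9144) = 0.2510 × 26.80 × 0.7007 = 4.713 mg/L.
Minimum DO = 9.32 − 4.713 = 4.607 mg/L.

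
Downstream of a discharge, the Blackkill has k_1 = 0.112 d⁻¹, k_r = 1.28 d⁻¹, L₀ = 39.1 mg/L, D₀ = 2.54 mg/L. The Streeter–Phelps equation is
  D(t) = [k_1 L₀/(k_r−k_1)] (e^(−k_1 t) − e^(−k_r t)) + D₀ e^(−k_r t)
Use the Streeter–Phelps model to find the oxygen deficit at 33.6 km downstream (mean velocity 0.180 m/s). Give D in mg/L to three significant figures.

Travel time t = x/v = 33.6 km / (0.180 m/s) = 33600 m / 0.180 m/s = 186700 s = 2.160 d.
k_1 L₀/(k_r−k_1) = 0.112×39.1/(1.28−0.112) = 4.379/1.168 = 3.749 mg/L.
e^(−k_1 t) = e^(−0.112×2.160) = 0.7851; e^(−k_r t) = e^(−1.28×2.160) = 0.06295.
D = 3.749 × (0.7851 − 0.06295) + 2.54 × 0.06295 = 2.707 + 0.1599 = 2.867 mg/L.

D ≈ 2.87 mg/L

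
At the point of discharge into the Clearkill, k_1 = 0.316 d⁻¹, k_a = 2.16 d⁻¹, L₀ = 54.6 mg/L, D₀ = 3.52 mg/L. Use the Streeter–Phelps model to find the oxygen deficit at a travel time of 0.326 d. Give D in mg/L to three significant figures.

k_1 L₀/(k_a−k_1) = 0.316×54.6/(2.16−0.316) = 17.25/1.844 = 9.357 mg/L.
e^(−k_1 t) = e^(−0.316×0.3260) = 0.9021; e^(−k_a t) = e^(−2.16×0.3260) = 0.4945.
D = 9.357 × (0.9021 − 0.4945) + 3.52 × 0.4945 = 3.814 + 1.741 = 5.554 mg/L.

D ≈ 5.55 mg/L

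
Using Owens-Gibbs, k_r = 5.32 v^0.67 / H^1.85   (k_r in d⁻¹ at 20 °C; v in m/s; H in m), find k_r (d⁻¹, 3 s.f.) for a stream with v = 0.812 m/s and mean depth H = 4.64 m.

k_r ≈ 0.271 d⁻¹

k_r = 5.32 × 0.812^0.67 / 4.64^1.85 = 5.32 × 0.8698 / 17.10 = 0.2706 d⁻¹.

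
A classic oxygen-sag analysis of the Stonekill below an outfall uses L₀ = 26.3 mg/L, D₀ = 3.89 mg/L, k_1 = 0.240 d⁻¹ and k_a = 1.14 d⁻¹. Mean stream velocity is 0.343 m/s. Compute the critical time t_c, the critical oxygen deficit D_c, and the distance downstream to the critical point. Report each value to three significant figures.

t_c ≈ 0.832 d; D_c ≈ 4.53 mg/L; x_c ≈ 24.7 km

With k_a/k_1 = 4.750 and 1 − D₀(k_a−k_1)/(k_1 L₀) = 0.4453,
t_c = ln(4.750 × 0.4453) / (1.14 − 0.240) = ln(2.115) / 0.9000 = 0.7492/0.9000 = 0.8325 d.
D_c = (k_1/k_a) L₀ e^(−k_1 t_c) = (0.240/1.14) × 26.3 × e^(−0.240×0.8325) = 0.2105 × 26.3 × 0.8189 = 4.534 mg/L.
x_c = v t_c = 0.343 m/s × 0.8325 d × 86400 s/d = 24670 m ≈ 24.7 km.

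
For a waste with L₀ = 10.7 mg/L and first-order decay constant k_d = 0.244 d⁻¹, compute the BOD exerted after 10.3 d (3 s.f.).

y_t = L₀(1 − e^(−k_d t)) = 10.7 × (1 − e^(−0.244×10.3))
= 10.7 × (1 − 0.08101) = 10.7 × 0.9190 = 9.833 mg/L.

y ≈ 9.83 mg/L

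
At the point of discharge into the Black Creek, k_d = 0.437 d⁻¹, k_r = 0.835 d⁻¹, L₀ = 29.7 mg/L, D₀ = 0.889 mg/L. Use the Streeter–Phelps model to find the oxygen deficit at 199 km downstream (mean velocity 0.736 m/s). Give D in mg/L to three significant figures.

Travel time t = x/v = 199 km / (0.736 m/s) = 199000 m / 0.736 m/s = 270400 s = 3.129 d.
k_d L₀/(k_r−k_d) = 0.437×29.7/(0.835−0.437) = 12.98/0.3980 = 32.61 mg/L.
e^(−k_d t) = e^(−0.437×3.129) = 0.2547; e^(−k_r t) = e^(−0.835×3.129) = 0.07331.
D = 32.61 × (0.2547 − 0.07331) + 0.889 × 0.07331 = 5.916 + 0.06517 = 5.981 mg/L.

D ≈ 5.98 mg/L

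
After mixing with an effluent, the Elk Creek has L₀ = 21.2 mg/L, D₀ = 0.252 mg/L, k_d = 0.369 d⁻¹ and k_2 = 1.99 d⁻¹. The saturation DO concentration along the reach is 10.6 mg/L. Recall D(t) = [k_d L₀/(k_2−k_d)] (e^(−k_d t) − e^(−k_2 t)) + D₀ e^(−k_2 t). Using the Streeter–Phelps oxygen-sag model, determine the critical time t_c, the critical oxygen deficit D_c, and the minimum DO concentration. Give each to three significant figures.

t_c ≈ 1.01 d; D_c ≈ 2.71 mg/L; min DO ≈ 7.89 mg/L

t_c = [1/(k_2−k_d)] ln[(k_2/k_d)(1 − D₀(k_2−k_d)/(k_d L₀))]
= [1/(1.99−0.369)] ln[(1.99/0.369)(1 − 0.252×1.621/(0.369×21.2))]
= (1/1.621) ln[5.393 × 0.9478] = 0.6169 × ln(5.111) = 0.6169 × 1.631 = 1.006 d.
D_c = (k_d/k_2) L₀ e^(−k_d t_c) = (0.369/1.99) × 21.2 × e^(−0.369×1.006) = 0.1854 × 21.2 × 0.6898 = 2.712 mg/L.
Minimum DO = C_s − D_c = 10.6 − 2.712 = 7.888 mg/L.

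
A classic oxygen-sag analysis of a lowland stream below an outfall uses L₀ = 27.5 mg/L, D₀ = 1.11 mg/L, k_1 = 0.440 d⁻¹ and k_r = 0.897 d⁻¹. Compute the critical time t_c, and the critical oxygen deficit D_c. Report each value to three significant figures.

t_c ≈ 1.46 d; D_c ≈ 7.08 mg/L

t_c = [1/(k_r−k_1)] ln[(k_r/k_1)(1 − D₀(k_r−k_1)/(k_1 L₀))]
= [1/(0.897−0.440)] ln[(0.897/0.440)(1 − 1.11×0.4570/(0.440×27.5))]
= (1/0.4570) ln[2.039 × 0.9581] = 2.188 × ln(1.953) = 2.188 × 0.6695 = 1.465 d.
L(t_c) = L₀ e^(−k_1 t_c) = 27.5 × 0.5249 = 14.43 mg/L, and at the critical point k_r D_c = k_1 L, so D_c = (0.440/0.897) × 14.43 = 7.081 mg/L.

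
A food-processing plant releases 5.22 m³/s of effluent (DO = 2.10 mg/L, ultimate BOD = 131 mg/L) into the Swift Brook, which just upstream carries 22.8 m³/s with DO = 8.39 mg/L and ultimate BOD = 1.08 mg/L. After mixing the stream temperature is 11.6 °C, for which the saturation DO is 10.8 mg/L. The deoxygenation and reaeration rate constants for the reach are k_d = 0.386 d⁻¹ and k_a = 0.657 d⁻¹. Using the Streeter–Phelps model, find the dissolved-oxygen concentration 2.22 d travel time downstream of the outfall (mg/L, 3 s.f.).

Mixed DO = (22.8×8.39 + 5.22×2.10)/(22.8+5.22) = 202.3/28.02 = 7.218 mg/L.
Mixed L₀ = (22.8×1.08 + 5.22×131)/(28.02) = 708.4/28.02 = 25.28 mg/L.
Initial deficit D₀ = C_s − DO₀ = 10.8 − 7.218 = 3.582 mg/L.
D(2.22) = [0.386×25.28/(0.657−0.386)](e^(−0.386×2.22) − e^(−0.657×2.22)) + 3.582 e^(−0.657×2.22)
= 36.01 × (0.4245 − 0.2326) + 3.582 × 0.2326 = 7.744 mg/L.
DO = 10.8 − 7.744 = 3.056 mg/L.

DO ≈ 3.06 mg/L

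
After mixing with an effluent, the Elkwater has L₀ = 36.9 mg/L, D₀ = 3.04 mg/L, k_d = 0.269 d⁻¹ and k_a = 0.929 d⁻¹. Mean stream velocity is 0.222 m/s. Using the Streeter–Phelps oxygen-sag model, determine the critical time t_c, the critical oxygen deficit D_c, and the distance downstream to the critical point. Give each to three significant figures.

t_c ≈ 1.54 d; D_c ≈ 7.07 mg/L; x_c ≈ 29.5 km

t_c = [1/(k_a−k_d)] ln[(k_a/k_d)(1 − D₀(k_a−k_d)/(k_d L₀))]
= [1/(0.929−0.269)] ln[(0.929/0.269)(1 − 3.04×0.6600/(0.269×36.9))]
= (1/0.6600) ln[3.454 × 0.7979] = 1.515 × ln(2.755) = 1.515 × 1.014 = 1.536 d.
L(t_c) = L₀ e^(−k_d t_c) = 36.9 × 0.6616 = 24.41 mg/L, and at the critical point k_a D_c = k_d L, so D_c = (0.269/0.929) × 24.41 = 7.069 mg/L.
x_c = v t_c = 0.222 m/s × 1.536 d × 86400 s/d = 29460 m ≈ 29.5 km.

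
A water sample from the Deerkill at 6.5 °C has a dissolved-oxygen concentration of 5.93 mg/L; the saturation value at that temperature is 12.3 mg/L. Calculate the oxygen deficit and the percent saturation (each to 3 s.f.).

D ≈ 6.37 mg/L; 48.2 % saturation

D = C_s − C = 12.3 − 5.93 = 6.37 mg/L.
% saturation = 5.93/12.3 × 100 = 48.2 %.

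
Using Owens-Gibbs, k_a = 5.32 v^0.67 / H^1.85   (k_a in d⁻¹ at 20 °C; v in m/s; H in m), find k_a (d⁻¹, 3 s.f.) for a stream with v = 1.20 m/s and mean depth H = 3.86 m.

k_a = 5.32 × 1.20^0.67 / 3.86^1.85 = 5.32 × 1.130 / 12.17 = 0.4941 d⁻¹.

k_a ≈ 0.494 d⁻¹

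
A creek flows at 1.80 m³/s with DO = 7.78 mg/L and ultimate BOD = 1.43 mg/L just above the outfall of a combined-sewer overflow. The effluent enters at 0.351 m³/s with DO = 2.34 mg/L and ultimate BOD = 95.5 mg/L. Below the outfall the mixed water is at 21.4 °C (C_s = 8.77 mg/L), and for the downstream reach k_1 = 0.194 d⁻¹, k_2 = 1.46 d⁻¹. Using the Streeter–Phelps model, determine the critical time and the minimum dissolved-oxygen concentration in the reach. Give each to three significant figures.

t_c ≈ 0.559 d; minimum DO ≈ 6.77 mg/L

Mixed DO = (1.80×7.78 + 0.351×2.34)/(1.80+0.351) = 14.83/2.151 = 6.892 mg/L.
Mixed L₀ = (1.80×1.43 + 0.351×95.5)/(2.151) = 36.09/2.151 = 16.78 mg/L.
Initial deficit D₀ = C_s − DO₀ = 8.77 − 6.892 = 1.878 mg/L.
t_c = (1/1.266) ln[(1.46/0.194)(1 − 1.878×1.266/(0.194×16.78))] = 0.7899 × ln(2.030) = 0.5594 d.
D_c = (0.194/1.46) × 16.78 × e^(−0.194×0.5594) = 0.1329 × 16.78 × 0.8972 = 2.000 mg/L.
Minimum DO = 8.77 − 2.000 = 6.770 mg/L.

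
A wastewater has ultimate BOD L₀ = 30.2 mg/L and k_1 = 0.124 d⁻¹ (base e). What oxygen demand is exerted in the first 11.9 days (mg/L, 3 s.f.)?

y_t = L₀(1 − e^(−k_1 t)) = 30.2 × (1 − e^(−0.124×11.9))
= 30.2 × (1 − 0.2286) = 30.2 × 0.7714 = 23.30 mg/L.

y ≈ 23.3 mg/L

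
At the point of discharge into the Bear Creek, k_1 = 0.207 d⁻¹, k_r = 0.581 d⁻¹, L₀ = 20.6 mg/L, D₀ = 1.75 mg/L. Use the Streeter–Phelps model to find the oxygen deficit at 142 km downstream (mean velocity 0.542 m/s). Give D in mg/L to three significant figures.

D ≈ 4.43 mg/L

Travel time t = x/v = 142 km / (0.542 m/s) = 142000 m / 0.542 m/s = 262000 s = 3.032 d.
k_1 L₀/(k_r−k_1) = 0.207×20.6/(0.581−0.207) = 4.264/0.3740 = 11.40 mg/L.
e^(−k_1 t) = e^(−0.207×3.032) = 0.5338; e^(−k_r t) = e^(−0.581×3.032) = 0.1717.
D = 11.40 × (0.5338 − 0.1717) + 1.75 × 0.1717 = 4.128 + 0.3005 = 4.429 mg/L.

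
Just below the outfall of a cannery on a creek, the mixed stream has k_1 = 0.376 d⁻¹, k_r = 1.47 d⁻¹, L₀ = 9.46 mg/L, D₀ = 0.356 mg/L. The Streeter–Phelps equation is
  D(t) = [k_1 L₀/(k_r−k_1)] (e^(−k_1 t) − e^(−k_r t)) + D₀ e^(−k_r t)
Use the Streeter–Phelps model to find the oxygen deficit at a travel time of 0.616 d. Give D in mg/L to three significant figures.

k_1 L₀/(k_r−k_1) = 0.376×9.46/(1.47−0.376) = 3.557/1.094 = 3.251 mg/L.
e^(−k_1 t) = e^(−0.376×0.6160) = 0.7933; e^(−k_r t) = e^(−1.47×0.6160) = 0.4043.
D = 3.251 × (0.7933 − 0.4043) + 0.356 × 0.4043 = 1.265 + 0.1439 = 1.408 mg/L.

D ≈ 1.41 mg/L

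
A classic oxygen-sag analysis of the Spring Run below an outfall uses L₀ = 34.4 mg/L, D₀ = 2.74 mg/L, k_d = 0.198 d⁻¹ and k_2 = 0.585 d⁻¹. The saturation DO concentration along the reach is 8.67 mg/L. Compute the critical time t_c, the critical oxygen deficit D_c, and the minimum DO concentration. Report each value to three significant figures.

t_c = [1/(k_2−k_d)] ln[(k_2/k_d)(1 − D₀(k_2−k_d)/(k_d L₀))]
= [1/(0.585−0.198)] ln[(0.585/0.198)(1 − 2.74×0.3870/(0.198×34.4))]
= (1/0.3870) ln[2.955 × 0.8443] = 2.584 × ln(2.495) = 2.584 × 0.9141 = 2.362 d.
D_c = (k_d/k_2) L₀ e^(−k_d t_c) = (0.198/0.585) × 34.4 × e^(−0.198×2.362) = 0.3385 × 34.4 × 0.6264 = 7.294 mg/L.
Minimum DO = C_s − D_c = 8.67 − 7.294 = 1.376 mg/L.

t_c ≈ 2.36 d; D_c ≈ 7.29 mg/L; min DO ≈ 1.38 mg/L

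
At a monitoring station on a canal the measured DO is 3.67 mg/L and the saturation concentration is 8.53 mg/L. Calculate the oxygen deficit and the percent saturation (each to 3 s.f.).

D = C_s − C = 8.53 − 3.67 = 4.86 mg/L.
% saturation = 3.67/8.53 × 100 = 43.0 %.

D ≈ 4.86 mg/L; 43.0 % saturation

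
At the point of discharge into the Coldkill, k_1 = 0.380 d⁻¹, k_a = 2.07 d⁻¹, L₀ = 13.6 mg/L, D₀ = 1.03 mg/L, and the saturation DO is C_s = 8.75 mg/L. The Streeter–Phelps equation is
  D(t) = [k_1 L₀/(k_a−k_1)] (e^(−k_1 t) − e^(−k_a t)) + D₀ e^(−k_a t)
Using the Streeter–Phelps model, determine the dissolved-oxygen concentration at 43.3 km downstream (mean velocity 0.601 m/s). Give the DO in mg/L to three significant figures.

DO ≈ 6.88 mg/L

Travel time t = x/v = 43.3 km / (0.601 m/s) = 43300 m / 0.601 m/s = 72050 s = 0.8339 d.
k_1 L₀/(k_a−k_1) = 0.380×13.6/(2.07−0.380) = 5.168/1.690 = 3.058 mg/L.
e^(−k_1 t) = e^(−0.380×0.8339) = 0.7284; e^(−k_a t) = e^(−2.07×0.8339) = 0.1780.
D = 3.058 × (0.7284 − 0.1780) + 1.03 × 0.1780 = 1.683 + 0.1833 = 1.867 mg/L.
DO = C_s − D = 8.75 − 1.867 = 6.883 mg/L.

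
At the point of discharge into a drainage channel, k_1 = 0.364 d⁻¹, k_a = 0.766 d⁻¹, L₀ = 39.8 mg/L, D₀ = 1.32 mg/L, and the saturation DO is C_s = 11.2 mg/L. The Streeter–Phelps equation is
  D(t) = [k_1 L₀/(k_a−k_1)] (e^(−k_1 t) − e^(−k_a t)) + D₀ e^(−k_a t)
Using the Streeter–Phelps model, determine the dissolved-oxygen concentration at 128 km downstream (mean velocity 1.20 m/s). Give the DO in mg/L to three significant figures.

Travel time t = x/v = 128 km / (1.20 m/s) = 128000 m / 1.20 m/s = 106700 s = 1.235 d.
k_1 L₀/(k_a−k_1) = 0.364×39.8/(0.766−0.364) = 14.49/0.4020 = 36.04 mg/L.
e^(−k_1 t) = e^(−0.364×1.235) = 0.6380; e^(−k_a t) = e^(−0.766×1.235) = 0.3884.
D = 36.04 × (0.6380 − 0.3884) + 1.32 × 0.3884 = 8.995 + 0.5127 = 9.508 mg/L.
DO = C_s − D = 11.2 − 9.508 = 1.692 mg/L.

DO ≈ 1.69 mg/L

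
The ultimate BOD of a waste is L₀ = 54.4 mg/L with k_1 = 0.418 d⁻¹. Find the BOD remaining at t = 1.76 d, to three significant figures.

L ≈ 26.1 mg/L

L_t = L₀ e^(−k_1 t) = 54.4 × e^(−0.418×1.76) = 54.4 × 0.4792 = 26.07 mg/L.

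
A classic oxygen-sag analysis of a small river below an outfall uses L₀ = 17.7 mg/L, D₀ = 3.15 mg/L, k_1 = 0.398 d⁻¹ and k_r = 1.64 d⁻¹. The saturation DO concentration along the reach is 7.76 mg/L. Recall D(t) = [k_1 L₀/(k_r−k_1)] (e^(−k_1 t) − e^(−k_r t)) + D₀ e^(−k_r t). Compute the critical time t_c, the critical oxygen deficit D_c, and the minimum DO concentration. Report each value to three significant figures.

t_c ≈ 0.488 d; D_c ≈ 3.54 mg/L; min DO ≈ 4.22 mg/L

t_c = [1/(k_r−k_1)] ln[(k_r/k_1)(1 − D₀(k_r−k_1)/(k_1 L₀))]
= [1/(1.64−0.398)] ln[(1.64/0.398)(1 − 3.15×1.242/(0.398×17.7))]
= (1/1.242) ln[4.121 × 0.4446] = 0.8052 × ln(1.832) = 0.8052 × 0.6055 = 0.4875 d.
L(t_c) = L₀ e^(−k_1 t_c) = 17.7 × 0.8236 = 14.58 mg/L, and at the critical point k_r D_c = k_1 L, so D_c = (0.398/1.64) × 14.58 = 3.538 mg/L.
Minimum DO = C_s − D_c = 7.76 − 3.538 = 4.222 mg/L.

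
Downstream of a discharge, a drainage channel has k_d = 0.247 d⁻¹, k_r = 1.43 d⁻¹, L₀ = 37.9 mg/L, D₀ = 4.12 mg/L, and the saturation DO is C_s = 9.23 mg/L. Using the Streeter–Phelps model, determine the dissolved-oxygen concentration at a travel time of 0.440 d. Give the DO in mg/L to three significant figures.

DO ≈ 4.15 mg/L

k_d L₀/(k_r−k_d) = 0.247×37.9/(1.43−0.247) = 9.361/1.183 = 7.913 mg/L.
e^(−k_d t) = e^(−0.247×0.4400) = 0.8970; e^(−k_r t) = e^(−1.43×0.4400) = 0.5330.
D = 7.913 × (0.8970 − 0.5330) + 4.12 × 0.5330 = 2.880 + 2.196 = 5.076 mg/L.
DO = C_s − D = 9.23 − 5.076 = 4.154 mg/L.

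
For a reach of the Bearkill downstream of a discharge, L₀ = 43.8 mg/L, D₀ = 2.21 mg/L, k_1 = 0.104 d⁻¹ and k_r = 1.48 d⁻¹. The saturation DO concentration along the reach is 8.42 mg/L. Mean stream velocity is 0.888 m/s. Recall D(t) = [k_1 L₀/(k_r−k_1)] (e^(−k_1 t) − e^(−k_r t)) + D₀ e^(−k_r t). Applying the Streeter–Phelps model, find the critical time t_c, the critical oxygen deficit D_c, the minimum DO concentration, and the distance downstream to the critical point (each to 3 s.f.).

t_c ≈ 1.13 d; D_c ≈ 2.74 mg/L; min DO ≈ 5.68 mg/L; x_c ≈ 86.7 km

With k_r/k_1 = 14.23 and 1 − D₀(k_r−k_1)/(k_1 L₀) = 0.3324,
t_c = ln(14.23 × 0.3324) / (1.48 − 0.104) = ln(4.731) / 1.376 = 1.554/1.376 = 1.129 d.
D_c = (k_1/k_r) L₀ e^(−k_1 t_c) = (0.104/1.48) × 43.8 × e^(−0.104×1.129) = 0.07027 × 43.8 × 0.8892 = 2.737 mg/L.
Minimum DO = C_s − D_c = 8.42 − 2.737 = 5.683 mg/L.
x_c = v t_c = 0.888 m/s × 1.129 d × 86400 s/d = 86650 m ≈ 86.7 km.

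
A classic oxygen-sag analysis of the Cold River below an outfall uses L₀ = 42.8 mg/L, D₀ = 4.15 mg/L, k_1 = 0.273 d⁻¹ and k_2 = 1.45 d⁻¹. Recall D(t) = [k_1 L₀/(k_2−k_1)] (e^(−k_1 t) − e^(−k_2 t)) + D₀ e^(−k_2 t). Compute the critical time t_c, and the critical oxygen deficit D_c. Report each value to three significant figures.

At the critical point dD/dt = 0, so k_1 L₀ e^(−k_1 t) = k_2 D. Substituting D(t) from the Streeter–Phelps equation and solving for t gives
t_c = ln[(k_2/k_1)(1 − D₀(k_2−k_1)/(k_1 L₀))] / (k_2−k_1).
Here k_2−k_1 = 1.177 d⁻¹ and 1 − D₀(k_2−k_1)/(k_1 L₀) = 1 − 4.15×1.177/(0.273×42.8) = 0.5820, so
t_c = ln(5.311 × 0.5820) / 1.177 = 1.128 / 1.177 = 0.9588 d.
D_c = (k_1/k_2) L₀ e^(−k_1 t_c) = (0.273/1.45) × 42.8 × e^(−0.273×0.9588) = 0.1883 × 42.8 × 0.7697 = 6.202 mg/L.

t_c ≈ 0.959 d; D_c ≈ 6.20 mg/L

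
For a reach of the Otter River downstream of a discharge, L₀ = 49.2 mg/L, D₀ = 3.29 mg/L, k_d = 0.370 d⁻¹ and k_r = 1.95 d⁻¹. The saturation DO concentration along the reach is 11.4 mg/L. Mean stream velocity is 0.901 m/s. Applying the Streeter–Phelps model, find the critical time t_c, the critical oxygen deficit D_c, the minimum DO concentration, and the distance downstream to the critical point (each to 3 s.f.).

t_c ≈ 0.839 d; D_c ≈ 6.84 mg/L; min DO ≈ 4.56 mg/L; x_c ≈ 65.3 km

t_c = [1/(k_r−k_d)] ln[(k_r/k_d)(1 − D₀(k_r−k_d)/(k_d L₀))]
= [1/(1.95−0.370)] ln[(1.95/0.370)(1 − 3.29×1.580/(0.370×49.2))]
= (1/1.580) ln[5.270 × 0.7144] = 0.6329 × ln(3.765) = 0.6329 × 1.326 = 0.8391 d.
L(t_c) = L₀ e^(−k_d t_c) = 49.2 × 0.7331 = 36.07 mg/L, and at the critical point k_r D_c = k_d L, so D_c = (0.370/1.95) × 36.07 = 6.844 mg/L.
Minimum DO = C_s − D_c = 11.4 − 6.844 = 4.556 mg/L.
x_c = v t_c = 0.901 m/s × 0.8391 d × 86400 s/d = 65320 m ≈ 65.3 km.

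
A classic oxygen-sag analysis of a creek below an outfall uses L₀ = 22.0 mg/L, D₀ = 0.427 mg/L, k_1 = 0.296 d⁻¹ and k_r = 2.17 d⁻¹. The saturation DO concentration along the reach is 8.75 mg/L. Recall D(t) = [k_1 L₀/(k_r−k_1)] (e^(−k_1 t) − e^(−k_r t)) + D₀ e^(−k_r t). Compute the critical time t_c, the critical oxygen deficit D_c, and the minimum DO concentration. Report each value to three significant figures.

t_c = [1/(k_r−k_1)] ln[(k_r/k_1)(1 − D₀(k_r−k_1)/(k_1 L₀))]
= [1/(2.17−0.296)] ln[(2.17/0.296)(1 − 0.427×1.874/(0.296×22.0))]
= (1/1.874) ln[7.331 × 0.8771] = 0.5336 × ln(6.430) = 0.5336 × 1.861 = 0.9931 d.
L(t_c) = L₀ e^(−k_1 t_c) = 22.0 × 0.7453 = 16.40 mg/L, and at the critical point k_r D_c = k_1 L, so D_c = (0.296/2.17) × 16.40 = 2.237 mg/L.
Minimum DO = C_s − D_c = 8.75 − 2.237 = 6.513 mg/L.

t_c ≈ 0.993 d; D_c ≈ 2.24 mg/L; min DO ≈ 6.51 mg/L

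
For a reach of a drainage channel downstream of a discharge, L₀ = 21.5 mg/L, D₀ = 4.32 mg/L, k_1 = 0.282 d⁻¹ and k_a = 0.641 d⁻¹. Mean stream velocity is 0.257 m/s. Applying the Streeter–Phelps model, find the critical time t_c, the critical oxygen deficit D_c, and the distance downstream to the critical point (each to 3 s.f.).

t_c ≈ 1.46 d; D_c ≈ 6.26 mg/L; x_c ≈ 32.5 km

t_c = [1/(k_a−k_1)] ln[(k_a/k_1)(1 − D₀(k_a−k_1)/(k_1 L₀))]
= [1/(0.641−0.282)] ln[(0.641/0.282)(1 − 4.32×0.3590/(0.282×21.5))]
= (1/0.3590) ln[2.273 × 0.7442] = 2.786 × ln(1.692) = 2.786 × 0.5257 = 1.464 d.
D_c = (k_1/k_a) L₀ e^(−k_1 t_c) = (0.282/0.641) × 21.5 × e^(−0.282×1.464) = 0.4399 × 21.5 × 0.6617 = 6.259 mg/L.
x_c = v t_c = 0.257 m/s × 1.464 d × 86400 s/d = 32510 m ≈ 32.5 km.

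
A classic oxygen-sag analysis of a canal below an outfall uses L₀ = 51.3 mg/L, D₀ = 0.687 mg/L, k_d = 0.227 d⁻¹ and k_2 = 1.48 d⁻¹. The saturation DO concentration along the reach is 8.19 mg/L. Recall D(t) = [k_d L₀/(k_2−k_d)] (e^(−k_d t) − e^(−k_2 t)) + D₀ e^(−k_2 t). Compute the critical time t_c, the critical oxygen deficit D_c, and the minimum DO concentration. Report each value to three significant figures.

t_c ≈ 1.43 d; D_c ≈ 5.68 mg/L; min DO ≈ 2.51 mg/L

At the critical point dD/dt = 0, so k_d L₀ e^(−k_d t) = k_2 D. Substituting D(t) from the Streeter–Phelps equation and solving for t gives
t_c = ln[(k_2/k_d)(1 − D₀(k_2−k_d)/(k_d L₀))] / (k_2−k_d).
Here k_2−k_d = 1.253 d⁻¹ and 1 − D₀(k_2−k_d)/(k_d L₀) = 1 − 0.687×1.253/(0.227×51.3) = 0.9261, so
t_c = ln(6.520 × 0.9261) / 1.253 = 1.798 / 1.253 = 1.435 d.
D_c = (k_d/k_2) L₀ e^(−k_d t_c) = (0.227/1.48) × 51.3 × e^(−0.227×1.435) = 0.1534 × 51.3 × 0.7220 = 5.681 mg/L.
Minimum DO = C_s − D_c = 8.19 − 5.681 = 2.509 mg/L.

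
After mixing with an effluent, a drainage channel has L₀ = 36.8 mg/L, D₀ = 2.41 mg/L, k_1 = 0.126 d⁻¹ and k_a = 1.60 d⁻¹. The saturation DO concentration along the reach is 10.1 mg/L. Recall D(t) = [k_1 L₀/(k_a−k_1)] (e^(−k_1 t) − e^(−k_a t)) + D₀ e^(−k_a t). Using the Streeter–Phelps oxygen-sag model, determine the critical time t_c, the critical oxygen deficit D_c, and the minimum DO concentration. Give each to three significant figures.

With k_a/k_1 = 12.70 and 1 − D₀(k_a−k_1)/(k_1 L₀) = 0.2339,
t_c = ln(12.70 × 0.2339) / (1.60 − 0.126) = ln(2.970) / 1.474 = 1.089/1.474 = 0.7385 d.
D_c = (k_1/k_a) L₀ e^(−k_1 t_c) = (0.126/1.60) × 36.8 × e^(−0.126×0.7385) = 0.07875 × 36.8 × 0.9111 = 2.641 mg/L.
Minimum DO = C_s − D_c = 10.1 − 2.641 = 7.459 mg/L.

t_c ≈ 0.738 d; D_c ≈ 2.64 mg/L; min DO ≈ 7.46 mg/L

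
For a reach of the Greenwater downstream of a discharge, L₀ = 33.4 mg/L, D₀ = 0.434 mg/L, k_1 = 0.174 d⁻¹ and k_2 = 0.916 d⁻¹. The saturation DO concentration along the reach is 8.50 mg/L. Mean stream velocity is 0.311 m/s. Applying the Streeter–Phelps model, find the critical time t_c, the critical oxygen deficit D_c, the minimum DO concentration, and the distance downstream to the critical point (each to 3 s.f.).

t_c = [1/(k_2−k_1)] ln[(k_2/k_1)(1 − D₀(k_2−k_1)/(k_1 L₀))]
= [1/(0.916−0.174)] ln[(0.916/0.174)(1 − 0.434×0.7420/(0.174×33.4))]
= (1/0.7420) ln[5.264 × 0.9446] = 1.348 × ln(4.973) = 1.348 × 1.604 = 2.162 d.
D_c = (k_1/k_2) L₀ e^(−k_1 t_c) = (0.174/0.916) × 33.4 × e^(−0.174×2.162) = 0.1900 × 33.4 × 0.6865 = 4.356 mg/L.
Minimum DO = C_s − D_c = 8.50 − 4.356 = 4.144 mg/L.
x_c = v t_c = 0.311 m/s × 2.162 d × 86400 s/d = 58080 m ≈ 58.1 km.

t_c ≈ 2.16 d; D_c ≈ 4.36 mg/L; min DO ≈ 4.14 mg/L; x_c ≈ 58.1 km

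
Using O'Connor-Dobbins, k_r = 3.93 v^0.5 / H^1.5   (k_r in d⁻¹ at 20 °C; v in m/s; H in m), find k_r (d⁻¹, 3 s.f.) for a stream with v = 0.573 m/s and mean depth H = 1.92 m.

k_r = 3.93 × 0.573^0.5 / 1.92^1.5 = 3.93 × 0.7570 / 2.660 = 1.118 d⁻¹.

k_r ≈ 1.12 d⁻¹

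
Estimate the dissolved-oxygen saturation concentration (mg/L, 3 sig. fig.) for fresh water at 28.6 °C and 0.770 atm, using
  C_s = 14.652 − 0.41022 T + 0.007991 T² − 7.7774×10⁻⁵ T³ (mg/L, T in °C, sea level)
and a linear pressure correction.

At sea level: C_s = 14.652 − 0.41022×28.6 + 0.007991×28.6² − 7.7774×10⁻⁵×28.6³ = 7.637 mg/L.
Pressure correction: C_s' = 7.637 × 0.770 = 5.880 mg/L.

C_s ≈ 5.88 mg/L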